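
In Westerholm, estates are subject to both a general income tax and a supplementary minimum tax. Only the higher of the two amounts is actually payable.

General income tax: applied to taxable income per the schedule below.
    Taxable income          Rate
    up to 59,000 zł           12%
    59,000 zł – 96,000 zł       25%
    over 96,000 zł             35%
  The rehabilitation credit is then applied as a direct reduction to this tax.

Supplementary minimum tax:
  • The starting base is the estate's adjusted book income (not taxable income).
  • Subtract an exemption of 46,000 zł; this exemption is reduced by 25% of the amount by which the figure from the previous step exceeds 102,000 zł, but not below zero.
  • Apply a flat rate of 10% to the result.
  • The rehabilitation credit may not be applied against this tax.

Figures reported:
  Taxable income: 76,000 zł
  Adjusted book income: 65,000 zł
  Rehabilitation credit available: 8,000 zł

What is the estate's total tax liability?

3,330 zł

General income tax:
  59,000 zł × 12% = 7,080 zł
  17,000 zł × 25% = 4,250 zł
  → 11,330 zł
  Less rehabilitation credit 8,000 zł → 3,330 zł

Supplementary minimum tax:
  Base (adjusted book income): 65,000 zł
  Exemption: 65,000 zł ≤ 102,000 zł, so full 46,000 zł applies
  Base: 65,000 zł − 46,000 zł = 19,000 zł
  19,000 zł × 10% = 1,900 zł

3,330 zł > 1,900 zł, so the general income tax governs.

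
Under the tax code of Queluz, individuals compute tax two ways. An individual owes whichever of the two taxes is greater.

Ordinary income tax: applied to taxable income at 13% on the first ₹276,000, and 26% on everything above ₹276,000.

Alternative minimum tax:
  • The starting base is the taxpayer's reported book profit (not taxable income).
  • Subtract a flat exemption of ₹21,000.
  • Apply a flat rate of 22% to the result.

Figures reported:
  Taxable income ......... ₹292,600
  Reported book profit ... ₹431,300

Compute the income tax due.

₹90,266

Ordinary income tax:
  ₹276,000 × 13% = ₹35,880
  ₹16,600 × 26% = ₹4,316
  → ₹40,196

Alternative minimum tax:
  Base (reported book profit): ₹431,300
  Less exemption ₹21,000 → base ₹410,300
  ₹410,300 × 22% = ₹90,266

₹90,266 > ₹40,196, so the alternative minimum tax is the binding amount.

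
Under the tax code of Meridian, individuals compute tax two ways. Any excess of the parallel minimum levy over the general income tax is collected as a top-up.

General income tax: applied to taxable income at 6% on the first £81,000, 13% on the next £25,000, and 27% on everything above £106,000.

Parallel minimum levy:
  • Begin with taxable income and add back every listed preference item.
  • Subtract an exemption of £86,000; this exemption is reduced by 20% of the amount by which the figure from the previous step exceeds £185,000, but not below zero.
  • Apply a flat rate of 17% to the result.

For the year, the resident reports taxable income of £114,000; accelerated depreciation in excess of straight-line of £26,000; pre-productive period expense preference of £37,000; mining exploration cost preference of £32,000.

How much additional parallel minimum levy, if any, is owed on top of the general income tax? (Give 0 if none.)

£11,456

Parallel minimum levy:
  Adjusted income: £114,000 + £26,000 + £37,000 + £32,000 = £209,000
  Exemption: £86,000 − 20% × (£209,000 − £185,000) = £86,000 − £4,800 = £81,200
  Base: £209,000 − £81,200 = £127,800
  £127,800 × 17% = £21,726

General income tax:
  £81,000 × 6% = £4,860
  £25,000 × 13% = £3,250
  £8,000 × 27% = £2,160
  → £10,270

Excess of parallel minimum levy over general income tax: £21,726 − £10,270 = £11,456.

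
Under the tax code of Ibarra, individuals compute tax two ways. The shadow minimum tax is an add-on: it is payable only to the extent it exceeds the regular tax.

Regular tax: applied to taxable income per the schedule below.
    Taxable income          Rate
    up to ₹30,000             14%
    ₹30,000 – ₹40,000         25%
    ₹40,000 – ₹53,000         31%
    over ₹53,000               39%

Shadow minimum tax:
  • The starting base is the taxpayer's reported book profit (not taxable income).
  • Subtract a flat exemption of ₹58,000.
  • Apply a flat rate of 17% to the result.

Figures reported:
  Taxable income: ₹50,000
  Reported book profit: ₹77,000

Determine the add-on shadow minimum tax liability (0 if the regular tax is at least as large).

₹0

Regular tax:
  ₹30,000 × 14% = ₹4,200
  ₹10,000 × 25% = ₹2,500
  ₹10,000 × 31% = ₹3,100
  → ₹9,800

Shadow minimum tax:
  Base (reported book profit): ₹77,000
  Less exemption ₹58,000 → base ₹19,000
  ₹19,000 × 17% = ₹3,230

₹3,230 ≤ ₹9,800, so no add-on is due.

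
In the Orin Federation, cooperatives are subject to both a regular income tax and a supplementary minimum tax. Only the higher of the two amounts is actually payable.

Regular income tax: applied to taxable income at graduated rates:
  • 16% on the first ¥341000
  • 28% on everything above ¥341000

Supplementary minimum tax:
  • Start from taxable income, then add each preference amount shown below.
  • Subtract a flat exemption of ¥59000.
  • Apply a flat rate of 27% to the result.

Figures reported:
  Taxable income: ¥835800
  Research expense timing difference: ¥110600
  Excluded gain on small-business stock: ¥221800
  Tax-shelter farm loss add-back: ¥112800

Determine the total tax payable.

¥329940

Supplementary minimum tax:
  Adjusted income: ¥835800 + ¥110600 + ¥221800 + ¥112800 = ¥1281000
  Less exemption ¥59000 → base ¥1222000
  ¥1222000 × 27% = ¥329940

Regular income tax:
  ¥341000 × 16% = ¥54560
  ¥494800 × 28% = ¥138544
  → ¥193104

¥329940 > ¥193104, so the supplementary minimum tax is the binding amount.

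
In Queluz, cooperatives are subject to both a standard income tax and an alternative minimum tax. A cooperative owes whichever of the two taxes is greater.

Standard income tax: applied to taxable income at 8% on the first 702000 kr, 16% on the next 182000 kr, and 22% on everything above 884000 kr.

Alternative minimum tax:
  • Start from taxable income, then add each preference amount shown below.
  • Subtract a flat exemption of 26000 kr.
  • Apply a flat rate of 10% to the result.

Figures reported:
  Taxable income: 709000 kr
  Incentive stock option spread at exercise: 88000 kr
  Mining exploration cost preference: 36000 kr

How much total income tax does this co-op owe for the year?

Standard income tax:
  702000 kr × 8% = 56160 kr
  7000 kr × 16% = 1120 kr
  → 57280 kr

Alternative minimum tax:
  Adjusted income: 709000 kr + 88000 kr + 36000 kr = 833000 kr
  Less exemption 26000 kr → base 807000 kr
  807000 kr × 10% = 80700 kr

80700 kr > 57280 kr, so the alternative minimum tax is the binding amount.

80700 kr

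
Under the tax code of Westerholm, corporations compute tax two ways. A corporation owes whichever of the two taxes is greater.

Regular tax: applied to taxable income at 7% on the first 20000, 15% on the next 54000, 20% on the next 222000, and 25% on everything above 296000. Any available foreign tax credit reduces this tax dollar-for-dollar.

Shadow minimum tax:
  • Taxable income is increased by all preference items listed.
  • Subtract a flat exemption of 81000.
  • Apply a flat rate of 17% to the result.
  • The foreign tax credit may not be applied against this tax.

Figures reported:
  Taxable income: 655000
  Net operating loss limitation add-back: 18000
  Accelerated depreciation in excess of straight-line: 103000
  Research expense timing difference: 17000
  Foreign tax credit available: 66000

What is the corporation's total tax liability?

121040

Regular tax:
  20000 × 7% = 1400
  54000 × 15% = 8100
  222000 × 20% = 44400
  359000 × 25% = 89750
  → 143650
  Less foreign tax credit 66000 → 77650

Shadow minimum tax:
  Adjusted income: 655000 + 18000 + 103000 + 17000 = 793000
  Less exemption 81000 → base 712000
  712000 × 17% = 121040

121040 > 77650, so the shadow minimum tax is the binding amount.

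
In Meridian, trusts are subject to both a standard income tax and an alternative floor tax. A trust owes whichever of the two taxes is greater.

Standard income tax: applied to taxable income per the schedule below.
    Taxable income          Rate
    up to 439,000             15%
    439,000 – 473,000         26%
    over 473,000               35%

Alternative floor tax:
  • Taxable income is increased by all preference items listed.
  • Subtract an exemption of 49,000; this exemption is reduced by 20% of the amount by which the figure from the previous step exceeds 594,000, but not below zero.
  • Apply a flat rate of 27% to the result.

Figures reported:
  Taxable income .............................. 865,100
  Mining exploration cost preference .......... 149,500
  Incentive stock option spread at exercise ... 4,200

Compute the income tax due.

Standard income tax:
  439,000 × 15% = 65,850
  34,000 × 26% = 8,840
  392,100 × 35% = 137,235
  → 211,925

Alternative floor tax:
  Adjusted income: 865,100 + 149,500 + 4,200 = 1,018,800
  Exemption: 20% × (1,018,800 − 594,000) = 84,960 ≥ 49,000, so the exemption is fully phased out
  Base: 1,018,800 − 0 = 1,018,800
  1,018,800 × 27% = 275,076

275,076 > 211,925, so the alternative floor tax is the binding amount.

275,076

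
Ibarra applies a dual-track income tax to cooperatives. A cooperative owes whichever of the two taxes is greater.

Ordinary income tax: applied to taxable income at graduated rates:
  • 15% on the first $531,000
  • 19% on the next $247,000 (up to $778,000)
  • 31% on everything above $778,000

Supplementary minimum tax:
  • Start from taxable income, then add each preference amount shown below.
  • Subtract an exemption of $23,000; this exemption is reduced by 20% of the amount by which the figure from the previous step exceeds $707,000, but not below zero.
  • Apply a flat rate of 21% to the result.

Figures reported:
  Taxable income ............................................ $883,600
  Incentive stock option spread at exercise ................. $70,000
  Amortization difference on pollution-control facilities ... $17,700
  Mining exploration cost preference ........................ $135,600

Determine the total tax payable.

$232,449

Ordinary income tax:
  $531,000 × 15% = $79,650
  $247,000 × 19% = $46,930
  $105,600 × 31% = $32,736
  → $159,316

Supplementary minimum tax:
  Adjusted income: $883,600 + $70,000 + $17,700 + $135,600 = $1,106,900
  Exemption: 20% × ($1,106,900 − $707,000) = $79,980 ≥ $23,000, so the exemption is fully phased out
  Base: $1,106,900 − $0 = $1,106,900
  $1,106,900 × 21% = $232,449

$232,449 > $159,316, so the supplementary minimum tax is the binding amount.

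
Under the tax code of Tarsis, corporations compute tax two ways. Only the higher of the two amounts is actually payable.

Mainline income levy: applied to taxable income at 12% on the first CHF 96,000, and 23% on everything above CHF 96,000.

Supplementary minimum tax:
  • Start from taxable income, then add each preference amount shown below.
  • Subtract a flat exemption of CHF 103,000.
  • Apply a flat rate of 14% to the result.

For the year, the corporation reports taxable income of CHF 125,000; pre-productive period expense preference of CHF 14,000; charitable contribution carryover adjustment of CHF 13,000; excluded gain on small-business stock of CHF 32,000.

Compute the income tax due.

Supplementary minimum tax:
  Adjusted income: CHF 125,000 + CHF 14,000 + CHF 13,000 + CHF 32,000 = CHF 184,000
  Less exemption CHF 103,000 → base CHF 81,000
  CHF 81,000 × 14% = CHF 11,340

Mainline income levy:
  CHF 96,000 × 12% = CHF 11,520
  CHF 29,000 × 23% = CHF 6,670
  → CHF 18,190

CHF 18,190 > CHF 11,340, so the mainline income levy governs.

CHF 18,190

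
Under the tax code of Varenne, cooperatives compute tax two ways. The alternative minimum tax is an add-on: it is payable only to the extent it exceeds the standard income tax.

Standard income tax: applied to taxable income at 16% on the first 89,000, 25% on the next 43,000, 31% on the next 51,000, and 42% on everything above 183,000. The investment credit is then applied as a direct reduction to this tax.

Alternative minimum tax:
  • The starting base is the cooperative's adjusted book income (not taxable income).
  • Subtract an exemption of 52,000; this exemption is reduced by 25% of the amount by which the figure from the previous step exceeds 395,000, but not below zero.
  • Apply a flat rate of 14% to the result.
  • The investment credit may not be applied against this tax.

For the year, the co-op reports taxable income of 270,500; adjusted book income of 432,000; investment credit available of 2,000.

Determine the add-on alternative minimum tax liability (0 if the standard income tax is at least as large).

Alternative minimum tax:
  Base (adjusted book income): 432,000
  Exemption: 52,000 − 25% × (432,000 − 395,000) = 52,000 − 9,250 = 42,750
  Base: 432,000 − 42,750 = 389,250
  389,250 × 14% = 54,495

Standard income tax:
  89,000 × 16% = 14,240
  43,000 × 25% = 10,750
  51,000 × 31% = 15,810
  87,500 × 42% = 36,750
  → 77,550
  Less investment credit 2,000 → 75,550

54,495 ≤ 75,550, so no add-on is due.

0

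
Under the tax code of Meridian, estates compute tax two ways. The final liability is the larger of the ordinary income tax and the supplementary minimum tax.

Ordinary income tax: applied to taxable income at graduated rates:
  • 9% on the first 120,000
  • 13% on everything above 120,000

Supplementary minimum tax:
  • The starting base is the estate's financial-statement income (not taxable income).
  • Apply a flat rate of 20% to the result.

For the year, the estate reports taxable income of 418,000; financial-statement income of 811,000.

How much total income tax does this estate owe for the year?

Ordinary income tax:
  120,000 × 9% = 10,800
  298,000 × 13% = 38,740
  → 49,540

Supplementary minimum tax:
  Base (financial-statement income): 811,000
  811,000 × 20% = 162,200

162,200 > 49,540, so the supplementary minimum tax is the binding amount.

162,200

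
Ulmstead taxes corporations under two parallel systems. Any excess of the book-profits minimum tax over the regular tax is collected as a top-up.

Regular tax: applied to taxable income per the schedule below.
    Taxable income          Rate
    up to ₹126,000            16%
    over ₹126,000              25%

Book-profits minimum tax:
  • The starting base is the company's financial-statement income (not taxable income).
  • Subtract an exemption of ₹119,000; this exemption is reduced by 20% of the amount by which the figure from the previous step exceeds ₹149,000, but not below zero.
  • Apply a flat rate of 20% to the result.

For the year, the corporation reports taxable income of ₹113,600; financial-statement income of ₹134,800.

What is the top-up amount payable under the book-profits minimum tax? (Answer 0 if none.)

Regular tax:
  ₹113,600 × 16% = ₹18,176

Book-profits minimum tax:
  Base (financial-statement income): ₹134,800
  Exemption: ₹134,800 ≤ ₹149,000, so full ₹119,000 applies
  Base: ₹134,800 − ₹119,000 = ₹15,800
  ₹15,800 × 20% = ₹3,160

₹3,160 ≤ ₹18,176, so no add-on is due.

₹0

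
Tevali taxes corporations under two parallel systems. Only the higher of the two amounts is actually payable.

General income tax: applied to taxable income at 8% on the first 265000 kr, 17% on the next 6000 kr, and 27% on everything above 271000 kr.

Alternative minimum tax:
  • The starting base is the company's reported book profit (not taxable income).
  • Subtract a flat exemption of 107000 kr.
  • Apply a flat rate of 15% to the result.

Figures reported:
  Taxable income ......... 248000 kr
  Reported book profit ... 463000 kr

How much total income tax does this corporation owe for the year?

Alternative minimum tax:
  Base (reported book profit): 463000 kr
  Less exemption 107000 kr → base 356000 kr
  356000 kr × 15% = 53400 kr

General income tax:
  248000 kr × 8% = 19840 kr

53400 kr > 19840 kr, so the alternative minimum tax is the binding amount.

53400 kr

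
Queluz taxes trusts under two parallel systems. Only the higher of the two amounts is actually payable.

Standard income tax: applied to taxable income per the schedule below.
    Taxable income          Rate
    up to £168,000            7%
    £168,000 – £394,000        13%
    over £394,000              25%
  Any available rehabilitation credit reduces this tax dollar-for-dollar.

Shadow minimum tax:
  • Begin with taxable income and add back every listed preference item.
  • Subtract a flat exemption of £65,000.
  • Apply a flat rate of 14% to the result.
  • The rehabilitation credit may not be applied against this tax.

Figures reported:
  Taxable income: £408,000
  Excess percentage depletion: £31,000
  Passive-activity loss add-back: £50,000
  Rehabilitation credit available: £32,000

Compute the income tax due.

Shadow minimum tax:
  Adjusted income: £408,000 + £31,000 + £50,000 = £489,000
  Less exemption £65,000 → base £424,000
  £424,000 × 14% = £59,360

Standard income tax:
  £168,000 × 7% = £11,760
  £226,000 × 13% = £29,380
  £14,000 × 25% = £3,500
  → £44,640
  Less rehabilitation credit £32,000 → £12,640

£59,360 > £12,640, so the shadow minimum tax is the binding amount.

£59,360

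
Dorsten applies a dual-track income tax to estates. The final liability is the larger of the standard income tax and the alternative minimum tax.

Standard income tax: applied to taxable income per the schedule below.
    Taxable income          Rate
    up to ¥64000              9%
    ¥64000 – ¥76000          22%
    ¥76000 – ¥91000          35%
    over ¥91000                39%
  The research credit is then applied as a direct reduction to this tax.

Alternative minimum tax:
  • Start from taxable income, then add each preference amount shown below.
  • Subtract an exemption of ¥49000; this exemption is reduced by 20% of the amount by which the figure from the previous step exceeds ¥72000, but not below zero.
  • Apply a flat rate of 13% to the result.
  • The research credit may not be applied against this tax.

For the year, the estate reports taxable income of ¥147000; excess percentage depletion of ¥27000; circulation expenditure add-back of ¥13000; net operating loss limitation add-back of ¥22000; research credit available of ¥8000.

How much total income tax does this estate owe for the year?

Alternative minimum tax:
  Adjusted income: ¥147000 + ¥27000 + ¥13000 + ¥22000 = ¥209000
  Exemption: ¥49000 − 20% × (¥209000 − ¥72000) = ¥49000 − ¥27400 = ¥21600
  Base: ¥209000 − ¥21600 = ¥187400
  ¥187400 × 13% = ¥24362

Standard income tax:
  ¥64000 × 9% = ¥5760
  ¥12000 × 22% = ¥2640
  ¥15000 × 35% = ¥5250
  ¥56000 × 39% = ¥21840
  → ¥35490
  Less research credit ¥8000 → ¥27490

¥27490 > ¥24362, so the standard income tax governs.

¥27490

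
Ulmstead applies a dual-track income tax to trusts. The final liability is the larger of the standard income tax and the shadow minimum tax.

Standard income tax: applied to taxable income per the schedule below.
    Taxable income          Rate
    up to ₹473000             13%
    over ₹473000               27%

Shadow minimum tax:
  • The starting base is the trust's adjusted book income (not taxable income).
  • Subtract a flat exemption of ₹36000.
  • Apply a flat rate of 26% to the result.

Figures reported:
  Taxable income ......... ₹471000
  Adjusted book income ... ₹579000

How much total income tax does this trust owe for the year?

Standard income tax:
  ₹471000 × 13% = ₹61230

Shadow minimum tax:
  Base (adjusted book income): ₹579000
  Less exemption ₹36000 → base ₹543000
  ₹543000 × 26% = ₹141180

₹141180 > ₹61230, so the shadow minimum tax is the binding amount.

₹141180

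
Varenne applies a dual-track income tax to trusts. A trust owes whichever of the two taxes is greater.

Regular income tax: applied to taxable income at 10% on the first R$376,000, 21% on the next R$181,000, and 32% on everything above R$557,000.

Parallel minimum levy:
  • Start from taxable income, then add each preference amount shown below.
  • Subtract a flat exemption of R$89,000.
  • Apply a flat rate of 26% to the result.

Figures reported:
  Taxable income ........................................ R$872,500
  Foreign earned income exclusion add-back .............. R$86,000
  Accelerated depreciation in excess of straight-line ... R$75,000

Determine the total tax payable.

Parallel minimum levy:
  Adjusted income: R$872,500 + R$86,000 + R$75,000 = R$1,033,500
  Less exemption R$89,000 → base R$944,500
  R$944,500 × 26% = R$245,570

Regular income tax:
  R$376,000 × 10% = R$37,600
  R$181,000 × 21% = R$38,010
  R$315,500 × 32% = R$100,960
  → R$176,570

R$245,570 > R$176,570, so the parallel minimum levy is the binding amount.

R$245,570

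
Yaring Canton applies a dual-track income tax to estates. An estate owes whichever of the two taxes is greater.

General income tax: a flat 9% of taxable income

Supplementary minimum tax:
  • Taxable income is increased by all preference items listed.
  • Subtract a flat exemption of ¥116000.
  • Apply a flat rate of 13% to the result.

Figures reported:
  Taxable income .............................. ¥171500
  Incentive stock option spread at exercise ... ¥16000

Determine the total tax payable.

General income tax:
  ¥171500 × 9% = ¥15435

Supplementary minimum tax:
  Adjusted income: ¥171500 + ¥16000 = ¥187500
  Less exemption ¥116000 → base ¥71500
  ¥71500 × 13% = ¥9295

¥15435 > ¥9295, so the general income tax governs.

¥15435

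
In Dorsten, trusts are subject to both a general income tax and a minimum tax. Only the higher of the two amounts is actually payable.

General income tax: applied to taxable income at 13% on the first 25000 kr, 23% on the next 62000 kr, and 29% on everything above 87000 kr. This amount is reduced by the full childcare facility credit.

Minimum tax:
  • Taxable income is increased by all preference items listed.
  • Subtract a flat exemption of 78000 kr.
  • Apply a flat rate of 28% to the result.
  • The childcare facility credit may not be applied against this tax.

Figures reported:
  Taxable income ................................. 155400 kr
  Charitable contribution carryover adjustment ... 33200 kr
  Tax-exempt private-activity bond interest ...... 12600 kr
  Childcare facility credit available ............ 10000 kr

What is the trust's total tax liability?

34496 kr

General income tax:
  25000 kr × 13% = 3250 kr
  62000 kr × 23% = 14260 kr
  68400 kr × 29% = 19836 kr
  → 37346 kr
  Less childcare facility credit 10000 kr → 27346 kr

Minimum tax:
  Adjusted income: 155400 kr + 33200 kr + 12600 kr = 201200 kr
  Less exemption 78000 kr → base 123200 kr
  123200 kr × 28% = 34496 kr

34496 kr > 27346 kr, so the minimum tax is the binding amount.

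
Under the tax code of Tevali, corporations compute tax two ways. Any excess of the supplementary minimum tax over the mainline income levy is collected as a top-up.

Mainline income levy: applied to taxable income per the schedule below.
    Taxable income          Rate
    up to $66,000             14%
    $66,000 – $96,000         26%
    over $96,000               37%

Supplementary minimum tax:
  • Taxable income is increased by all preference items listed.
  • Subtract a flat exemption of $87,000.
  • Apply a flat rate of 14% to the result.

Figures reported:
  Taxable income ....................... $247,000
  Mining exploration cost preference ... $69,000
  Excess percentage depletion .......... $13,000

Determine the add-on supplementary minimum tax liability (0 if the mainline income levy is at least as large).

Supplementary minimum tax:
  Adjusted income: $247,000 + $69,000 + $13,000 = $329,000
  Less exemption $87,000 → base $242,000
  $242,000 × 14% = $33,880

Mainline income levy:
  $66,000 × 14% = $9,240
  $30,000 × 26% = $7,800
  $151,000 × 37% = $55,870
  → $72,910

$33,880 ≤ $72,910, so no add-on is due.

$0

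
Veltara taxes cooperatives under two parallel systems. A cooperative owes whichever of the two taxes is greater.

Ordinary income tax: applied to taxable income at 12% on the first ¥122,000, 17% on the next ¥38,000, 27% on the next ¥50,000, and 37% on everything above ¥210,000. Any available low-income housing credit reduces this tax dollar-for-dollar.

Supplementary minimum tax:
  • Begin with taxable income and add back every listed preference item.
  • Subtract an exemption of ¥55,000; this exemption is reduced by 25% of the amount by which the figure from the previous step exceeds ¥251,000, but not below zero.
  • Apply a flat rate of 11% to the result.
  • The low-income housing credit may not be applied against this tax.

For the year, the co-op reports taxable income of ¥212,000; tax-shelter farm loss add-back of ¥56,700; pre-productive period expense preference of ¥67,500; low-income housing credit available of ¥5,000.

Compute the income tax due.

Ordinary income tax:
  ¥122,000 × 12% = ¥14,640
  ¥38,000 × 17% = ¥6,460
  ¥50,000 × 27% = ¥13,500
  ¥2,000 × 37% = ¥740
  → ¥35,340
  Less low-income housing credit ¥5,000 → ¥30,340

Supplementary minimum tax:
  Adjusted income: ¥212,000 + ¥56,700 + ¥67,500 = ¥336,200
  Exemption: ¥55,000 − 25% × (¥336,200 − ¥251,000) = ¥55,000 − ¥21,300 = ¥33,700
  Base: ¥336,200 − ¥33,700 = ¥302,500
  ¥302,500 × 11% = ¥33,275

¥33,275 > ¥30,340, so the supplementary minimum tax is the binding amount.

¥33,275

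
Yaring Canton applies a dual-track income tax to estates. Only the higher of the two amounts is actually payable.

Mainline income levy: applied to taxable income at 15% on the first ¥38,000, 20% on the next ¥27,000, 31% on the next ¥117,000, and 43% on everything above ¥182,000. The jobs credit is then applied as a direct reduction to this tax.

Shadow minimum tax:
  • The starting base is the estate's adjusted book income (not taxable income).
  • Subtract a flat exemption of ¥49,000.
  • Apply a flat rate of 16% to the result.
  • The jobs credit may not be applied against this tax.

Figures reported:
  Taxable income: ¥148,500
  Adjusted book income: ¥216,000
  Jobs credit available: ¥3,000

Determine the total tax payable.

Mainline income levy:
  ¥38,000 × 15% = ¥5,700
  ¥27,000 × 20% = ¥5,400
  ¥83,500 × 31% = ¥25,885
  → ¥36,985
  Less jobs credit ¥3,000 → ¥33,985

Shadow minimum tax:
  Base (adjusted book income): ¥216,000
  Less exemption ¥49,000 → base ¥167,000
  ¥167,000 × 16% = ¥26,720

¥33,985 > ¥26,720, so the mainline income levy governs.

¥33,985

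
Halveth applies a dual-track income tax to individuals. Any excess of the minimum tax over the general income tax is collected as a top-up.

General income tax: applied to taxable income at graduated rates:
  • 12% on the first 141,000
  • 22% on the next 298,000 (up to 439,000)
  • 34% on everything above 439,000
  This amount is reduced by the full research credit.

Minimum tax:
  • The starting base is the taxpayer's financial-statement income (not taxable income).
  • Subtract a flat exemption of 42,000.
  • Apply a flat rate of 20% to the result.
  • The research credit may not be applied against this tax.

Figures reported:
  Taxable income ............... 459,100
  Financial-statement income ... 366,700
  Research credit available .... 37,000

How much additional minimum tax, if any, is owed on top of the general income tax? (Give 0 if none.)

General income tax:
  141,000 × 12% = 16,920
  298,000 × 22% = 65,560
  20,100 × 34% = 6,834
  → 89,314
  Less research credit 37,000 → 52,314

Minimum tax:
  Base (financial-statement income): 366,700
  Less exemption 42,000 → base 324,700
  324,700 × 20% = 64,940

Excess of minimum tax over general income tax: 64,940 − 52,314 = 12,626.

12,626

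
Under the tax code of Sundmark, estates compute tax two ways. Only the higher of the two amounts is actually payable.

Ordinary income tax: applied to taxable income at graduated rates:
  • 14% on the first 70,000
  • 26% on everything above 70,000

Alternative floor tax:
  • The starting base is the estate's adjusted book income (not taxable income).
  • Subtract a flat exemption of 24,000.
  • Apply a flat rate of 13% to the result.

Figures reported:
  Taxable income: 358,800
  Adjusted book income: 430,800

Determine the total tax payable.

84,888

Alternative floor tax:
  Base (adjusted book income): 430,800
  Less exemption 24,000 → base 406,800
  406,800 × 13% = 52,884

Ordinary income tax:
  70,000 × 14% = 9,800
  288,800 × 26% = 75,088
  → 84,888

84,888 > 52,884, so the ordinary income tax governs.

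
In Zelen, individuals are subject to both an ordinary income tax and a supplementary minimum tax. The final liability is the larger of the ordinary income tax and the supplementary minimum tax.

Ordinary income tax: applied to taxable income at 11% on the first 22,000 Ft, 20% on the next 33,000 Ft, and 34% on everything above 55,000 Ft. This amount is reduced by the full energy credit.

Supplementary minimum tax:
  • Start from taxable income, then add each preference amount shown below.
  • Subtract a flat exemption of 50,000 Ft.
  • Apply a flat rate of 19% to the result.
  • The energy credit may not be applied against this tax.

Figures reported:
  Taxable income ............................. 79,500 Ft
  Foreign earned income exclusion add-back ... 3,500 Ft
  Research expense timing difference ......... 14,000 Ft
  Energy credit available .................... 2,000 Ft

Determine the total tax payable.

15,350 Ft

Ordinary income tax:
  22,000 Ft × 11% = 2,420 Ft
  33,000 Ft × 20% = 6,600 Ft
  24,500 Ft × 34% = 8,330 Ft
  → 17,350 Ft
  Less energy credit 2,000 Ft → 15,350 Ft

Supplementary minimum tax:
  Adjusted income: 79,500 Ft + 3,500 Ft + 14,000 Ft = 97,000 Ft
  Less exemption 50,000 Ft → base 47,000 Ft
  47,000 Ft × 19% = 8,930 Ft

15,350 Ft > 8,930 Ft, so the ordinary income tax governs.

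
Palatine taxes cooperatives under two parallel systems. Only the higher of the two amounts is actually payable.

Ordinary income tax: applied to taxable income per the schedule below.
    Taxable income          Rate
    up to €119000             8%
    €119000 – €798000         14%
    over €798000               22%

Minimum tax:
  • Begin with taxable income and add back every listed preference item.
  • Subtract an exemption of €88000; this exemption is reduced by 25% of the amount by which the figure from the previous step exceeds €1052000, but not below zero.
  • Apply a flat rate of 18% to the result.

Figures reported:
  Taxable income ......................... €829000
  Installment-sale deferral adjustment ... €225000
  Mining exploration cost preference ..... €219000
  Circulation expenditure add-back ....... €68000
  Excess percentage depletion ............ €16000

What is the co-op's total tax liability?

€242145

Ordinary income tax:
  €119000 × 8% = €9520
  €679000 × 14% = €95060
  €31000 × 22% = €6820
  → €111400

Minimum tax:
  Adjusted income: €829000 + €225000 + €219000 + €68000 + €16000 = €1357000
  Exemption: €88000 − 25% × (€1357000 − €1052000) = €88000 − €76250 = €11750
  Base: €1357000 − €11750 = €1345250
  €1345250 × 18% = €242145

€242145 > €111400, so the minimum tax is the binding amount.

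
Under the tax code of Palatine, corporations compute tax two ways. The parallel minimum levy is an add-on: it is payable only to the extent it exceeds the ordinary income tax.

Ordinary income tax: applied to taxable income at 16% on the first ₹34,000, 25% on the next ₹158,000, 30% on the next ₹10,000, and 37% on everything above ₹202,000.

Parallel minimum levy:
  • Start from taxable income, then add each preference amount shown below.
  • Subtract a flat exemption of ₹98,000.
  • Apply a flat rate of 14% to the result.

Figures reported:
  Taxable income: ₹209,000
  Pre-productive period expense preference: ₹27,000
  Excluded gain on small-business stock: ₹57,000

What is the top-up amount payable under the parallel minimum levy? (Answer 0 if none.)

Parallel minimum levy:
  Adjusted income: ₹209,000 + ₹27,000 + ₹57,000 = ₹293,000
  Less exemption ₹98,000 → base ₹195,000
  ₹195,000 × 14% = ₹27,300

Ordinary income tax:
  ₹34,000 × 16% = ₹5,440
  ₹158,000 × 25% = ₹39,500
  ₹10,000 × 30% = ₹3,000
  ₹7,000 × 37% = ₹2,590
  → ₹50,530

₹27,300 ≤ ₹50,530, so no add-on is due.

₹0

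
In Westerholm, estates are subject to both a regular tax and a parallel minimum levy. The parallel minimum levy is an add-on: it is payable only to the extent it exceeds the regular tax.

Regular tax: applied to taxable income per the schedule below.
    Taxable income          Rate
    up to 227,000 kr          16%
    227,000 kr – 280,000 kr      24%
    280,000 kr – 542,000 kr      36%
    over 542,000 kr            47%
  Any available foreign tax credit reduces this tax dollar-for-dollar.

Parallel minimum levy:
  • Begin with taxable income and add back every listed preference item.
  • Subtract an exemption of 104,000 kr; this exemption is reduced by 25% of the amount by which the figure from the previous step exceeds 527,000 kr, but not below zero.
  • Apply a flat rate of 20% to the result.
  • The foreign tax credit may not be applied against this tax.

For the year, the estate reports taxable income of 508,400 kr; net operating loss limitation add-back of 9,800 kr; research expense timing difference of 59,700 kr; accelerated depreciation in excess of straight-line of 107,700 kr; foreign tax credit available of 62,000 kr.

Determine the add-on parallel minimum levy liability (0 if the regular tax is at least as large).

54,986 kr

Parallel minimum levy:
  Adjusted income: 508,400 kr + 9,800 kr + 59,700 kr + 107,700 kr = 685,600 kr
  Exemption: 104,000 kr − 25% × (685,600 kr − 527,000 kr) = 104,000 kr − 39,650 kr = 64,350 kr
  Base: 685,600 kr − 64,350 kr = 621,250 kr
  621,250 kr × 20% = 124,250 kr

Regular tax:
  227,000 kr × 16% = 36,320 kr
  53,000 kr × 24% = 12,720 kr
  228,400 kr × 36% = 82,224 kr
  → 131,264 kr
  Less foreign tax credit 62,000 kr → 69,264 kr

Excess of parallel minimum levy over regular tax: 124,250 kr − 69,264 kr = 54,986 kr.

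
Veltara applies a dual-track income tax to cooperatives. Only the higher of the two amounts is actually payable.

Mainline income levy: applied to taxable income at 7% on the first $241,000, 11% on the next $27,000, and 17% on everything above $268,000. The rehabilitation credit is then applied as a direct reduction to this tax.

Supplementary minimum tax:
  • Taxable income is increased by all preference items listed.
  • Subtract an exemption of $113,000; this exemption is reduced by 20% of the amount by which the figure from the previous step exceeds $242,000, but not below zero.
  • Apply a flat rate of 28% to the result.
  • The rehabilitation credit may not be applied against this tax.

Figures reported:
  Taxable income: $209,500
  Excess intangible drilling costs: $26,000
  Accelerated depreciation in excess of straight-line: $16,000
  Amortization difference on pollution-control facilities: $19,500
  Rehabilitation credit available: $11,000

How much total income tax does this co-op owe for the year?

$45,864

Mainline income levy:
  $209,500 × 7% = $14,665
  Less rehabilitation credit $11,000 → $3,665

Supplementary minimum tax:
  Adjusted income: $209,500 + $26,000 + $16,000 + $19,500 = $271,000
  Exemption: $113,000 − 20% × ($271,000 − $242,000) = $113,000 − $5,800 = $107,200
  Base: $271,000 − $107,200 = $163,800
  $163,800 × 28% = $45,864

$45,864 > $3,665, so the supplementary minimum tax is the binding amount.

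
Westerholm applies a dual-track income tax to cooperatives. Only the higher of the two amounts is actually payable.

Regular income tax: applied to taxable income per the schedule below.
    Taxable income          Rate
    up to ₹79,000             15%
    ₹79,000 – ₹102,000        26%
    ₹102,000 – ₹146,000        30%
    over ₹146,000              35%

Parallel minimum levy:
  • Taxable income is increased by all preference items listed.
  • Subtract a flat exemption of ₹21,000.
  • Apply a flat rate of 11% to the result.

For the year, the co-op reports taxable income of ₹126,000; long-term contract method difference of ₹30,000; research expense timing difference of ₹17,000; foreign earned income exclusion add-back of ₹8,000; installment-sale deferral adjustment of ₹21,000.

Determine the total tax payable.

Regular income tax:
  ₹79,000 × 15% = ₹11,850
  ₹23,000 × 26% = ₹5,980
  ₹24,000 × 30% = ₹7,200
  → ₹25,030

Parallel minimum levy:
  Adjusted income: ₹126,000 + ₹30,000 + ₹17,000 + ₹8,000 + ₹21,000 = ₹202,000
  Less exemption ₹21,000 → base ₹181,000
  ₹181,000 × 11% = ₹19,910

₹25,030 > ₹19,910, so the regular income tax governs.

₹25,030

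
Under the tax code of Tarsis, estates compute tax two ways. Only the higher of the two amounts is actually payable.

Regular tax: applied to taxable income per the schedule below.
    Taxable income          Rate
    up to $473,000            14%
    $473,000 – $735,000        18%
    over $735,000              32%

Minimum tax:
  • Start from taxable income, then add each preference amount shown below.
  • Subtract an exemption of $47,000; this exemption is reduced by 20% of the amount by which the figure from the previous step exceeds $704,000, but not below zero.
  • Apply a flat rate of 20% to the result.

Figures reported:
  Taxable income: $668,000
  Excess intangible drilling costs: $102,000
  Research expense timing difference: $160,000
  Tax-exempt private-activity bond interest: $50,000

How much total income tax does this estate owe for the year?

$196,000

Minimum tax:
  Adjusted income: $668,000 + $102,000 + $160,000 + $50,000 = $980,000
  Exemption: 20% × ($980,000 − $704,000) = $55,200 ≥ $47,000, so the exemption is fully phased out
  Base: $980,000 − $0 = $980,000
  $980,000 × 20% = $196,000

Regular tax:
  $473,000 × 14% = $66,220
  $195,000 × 18% = $35,100
  → $101,320

$196,000 > $101,320, so the minimum tax is the binding amount.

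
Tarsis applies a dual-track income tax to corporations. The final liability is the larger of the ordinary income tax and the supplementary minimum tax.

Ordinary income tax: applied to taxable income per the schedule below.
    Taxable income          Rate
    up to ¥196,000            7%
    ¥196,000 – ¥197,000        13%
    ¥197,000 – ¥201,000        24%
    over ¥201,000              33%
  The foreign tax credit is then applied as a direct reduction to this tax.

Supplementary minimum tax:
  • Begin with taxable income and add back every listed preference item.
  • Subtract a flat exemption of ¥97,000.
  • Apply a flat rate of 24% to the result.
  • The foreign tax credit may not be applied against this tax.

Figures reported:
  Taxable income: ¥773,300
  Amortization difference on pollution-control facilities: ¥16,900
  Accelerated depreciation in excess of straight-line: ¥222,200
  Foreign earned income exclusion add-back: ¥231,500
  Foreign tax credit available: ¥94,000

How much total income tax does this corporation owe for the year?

Supplementary minimum tax:
  Adjusted income: ¥773,300 + ¥16,900 + ¥222,200 + ¥231,500 = ¥1,243,900
  Less exemption ¥97,000 → base ¥1,146,900
  ¥1,146,900 × 24% = ¥275,256

Ordinary income tax:
  ¥196,000 × 7% = ¥13,720
  ¥1,000 × 13% = ¥130
  ¥4,000 × 24% = ¥960
  ¥572,300 × 33% = ¥188,859
  → ¥203,669
  Less foreign tax credit ¥94,000 → ¥109,669

¥275,256 > ¥109,669, so the supplementary minimum tax is the binding amount.

¥275,256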